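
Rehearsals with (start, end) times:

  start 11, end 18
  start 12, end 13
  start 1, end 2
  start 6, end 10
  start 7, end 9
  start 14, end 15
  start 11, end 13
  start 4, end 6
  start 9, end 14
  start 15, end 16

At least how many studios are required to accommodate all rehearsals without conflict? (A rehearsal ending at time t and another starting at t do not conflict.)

4

The answer is the maximum number of intervals overlapping at any instant.
Events (time:±→running): 1:+→1 2:-→0 4:+→1 6:-→0 6:+→1 7:+→2 9:-→1 9:+→2 10:-→1 11:+→2 11:+→3 12:+→4 … peak 4.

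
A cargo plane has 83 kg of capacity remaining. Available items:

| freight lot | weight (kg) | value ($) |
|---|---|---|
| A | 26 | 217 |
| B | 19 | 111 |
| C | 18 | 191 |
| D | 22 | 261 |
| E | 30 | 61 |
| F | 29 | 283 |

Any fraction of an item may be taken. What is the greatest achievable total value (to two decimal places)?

Ratios (sorted): D 11.86, C 10.61, F 9.76, A 8.35, B 5.84, E 2.03
take D (22 @ 261); take C (18 @ 191); take F (29 @ 283); take 14/26 of A → 116.85. Capacity used 83/83.
Total value = 851.85

851.85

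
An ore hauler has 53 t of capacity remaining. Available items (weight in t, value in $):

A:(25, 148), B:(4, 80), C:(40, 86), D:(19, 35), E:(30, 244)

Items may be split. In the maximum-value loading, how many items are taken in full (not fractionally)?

2

Order: B (80/4=20.00) > E (244/30=8.13) > A (148/25=5.92) > C (86/40=2.15) > D (35/19=1.84)
Fill: take B (4 @ 80) → take E (30 @ 244) → take 19/25 of A → 112.48; 53/53 used.
2 item(s) taken whole; one partial (take 19/25 of A).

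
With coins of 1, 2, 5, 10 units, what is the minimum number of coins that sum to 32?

32 = 3×10 + 1×2
Total coins = 3 + 1 = 4

4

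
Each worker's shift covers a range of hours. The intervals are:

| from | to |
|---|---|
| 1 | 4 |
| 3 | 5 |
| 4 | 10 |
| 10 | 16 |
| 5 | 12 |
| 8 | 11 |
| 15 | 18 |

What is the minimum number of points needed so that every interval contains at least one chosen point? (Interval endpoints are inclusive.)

3

Sort by right endpoint; whenever an interval is uncovered, place a point at its right end.
By right end: [1,4]  [3,5]  [4,10]  [8,11]  [5,12]  [10,16]  [15,18]
[1,4] uncovered → point at 4; [8,11] uncovered → point at 11; [15,18] uncovered → point at 18.
Points: 4, 11, 18 (3 total).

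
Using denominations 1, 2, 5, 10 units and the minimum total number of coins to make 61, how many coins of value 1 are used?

1

61 = 6×10 + 1×1
Count of 1: 1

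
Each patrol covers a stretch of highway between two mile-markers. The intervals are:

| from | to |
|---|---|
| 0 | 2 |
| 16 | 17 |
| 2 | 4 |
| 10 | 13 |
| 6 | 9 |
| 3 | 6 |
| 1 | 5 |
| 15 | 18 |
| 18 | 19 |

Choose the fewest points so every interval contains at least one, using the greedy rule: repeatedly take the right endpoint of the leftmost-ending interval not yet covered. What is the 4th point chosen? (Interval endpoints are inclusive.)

Process intervals by earliest right end; each time one isn't hit yet, stab at its right endpoint.
By right end: [0,2]  [2,4]  [1,5]  [3,6]  [6,9]  [10,13]  [16,17]  [15,18]  [18,19]
[0,2] uncovered → point at 2; [3,6] uncovered → point at 6; [10,13] uncovered → point at 13; [16,17] uncovered → point at 17; [18,19] uncovered → point at 19.
Points: 2, 6, 13, 17, 19 (5 total).

17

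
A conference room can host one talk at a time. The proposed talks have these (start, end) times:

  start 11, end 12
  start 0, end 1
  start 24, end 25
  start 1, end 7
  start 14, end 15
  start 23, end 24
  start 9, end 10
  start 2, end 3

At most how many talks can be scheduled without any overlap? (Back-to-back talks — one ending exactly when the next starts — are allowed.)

By end time: (0,1), (2,3), (1,7), (9,10), (11,12), (14,15), (23,24), (24,25).
Pick (0,1); next start ≥ 1 → (2,3); next start ≥ 3 → (9,10); next start ≥ 10 → (11,12); next start ≥ 12 → (14,15); next start ≥ 15 → (23,24); next start ≥ 24 → (24,25).
Selected 7 talks.

7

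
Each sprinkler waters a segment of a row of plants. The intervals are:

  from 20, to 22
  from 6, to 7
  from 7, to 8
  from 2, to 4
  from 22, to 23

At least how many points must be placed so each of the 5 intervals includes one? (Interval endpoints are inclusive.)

3

Sort by right endpoint; whenever an interval is uncovered, place a point at its right end.
Sorted: [2,4] [6,7] [7,8] [20,22] [22,23]
{[2,4]} hit by 4; {[6,7],[7,8]} hit by 7; {[20,22],[22,23]} hit by 22.
Points: 4, 7, 22 (3 total).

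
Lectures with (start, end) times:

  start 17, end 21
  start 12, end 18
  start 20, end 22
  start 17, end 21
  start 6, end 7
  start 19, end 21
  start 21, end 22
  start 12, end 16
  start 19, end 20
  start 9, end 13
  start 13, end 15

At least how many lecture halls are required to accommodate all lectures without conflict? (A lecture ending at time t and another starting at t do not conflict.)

4

The answer is the maximum number of intervals overlapping at any instant.
Events (time:±→running): 6:+→1 7:-→0 9:+→1 12:+→2 12:+→3 13:-→2 13:+→3 15:-→2 16:-→1 17:+→2 17:+→3 18:-→2 19:+→3 19:+→4 … peak 4.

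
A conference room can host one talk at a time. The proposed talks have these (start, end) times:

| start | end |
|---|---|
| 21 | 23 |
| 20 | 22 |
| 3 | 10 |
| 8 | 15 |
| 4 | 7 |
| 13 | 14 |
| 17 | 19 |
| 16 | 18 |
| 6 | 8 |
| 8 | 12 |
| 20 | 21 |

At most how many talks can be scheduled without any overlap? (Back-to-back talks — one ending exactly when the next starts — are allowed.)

6

Order by finish time; keep every interval that doesn't clash with the previous kept one.
Sorted by end: (4,7)  (6,8)  (3,10)  (8,12)  (13,14)  (8,15)  (16,18)  (17,19)  (20,21)  (20,22)  (21,23)
take (4,7); skip (3,10); take (8,12); take (13,14); take (16,18); take (20,21); take (21,23).
Selected 6 talks.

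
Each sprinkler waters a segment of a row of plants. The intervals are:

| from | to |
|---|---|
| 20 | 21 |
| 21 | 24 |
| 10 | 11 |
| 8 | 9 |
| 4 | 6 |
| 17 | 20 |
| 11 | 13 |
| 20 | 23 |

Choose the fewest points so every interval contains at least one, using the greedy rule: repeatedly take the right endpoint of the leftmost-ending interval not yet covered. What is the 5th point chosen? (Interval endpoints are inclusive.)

24

Process intervals by earliest right end; each time one isn't hit yet, stab at its right endpoint.
By right end: [4,6]  [8,9]  [10,11]  [11,13]  [17,20]  [20,21]  [20,23]  [21,24]
[4,6] uncovered → point at 6; [8,9] uncovered → point at 9; [10,11] uncovered → point at 11; [17,20] uncovered → point at 20; [21,24] uncovered → point at 24.
Points: 6, 9, 11, 20, 24 (5 total).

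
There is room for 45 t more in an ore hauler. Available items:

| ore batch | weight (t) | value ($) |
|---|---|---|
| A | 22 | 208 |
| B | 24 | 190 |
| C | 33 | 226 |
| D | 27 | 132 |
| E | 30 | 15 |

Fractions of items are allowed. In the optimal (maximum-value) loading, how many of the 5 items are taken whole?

Greedy by value/weight ratio, highest first.
Order: A (208/22=9.45) > B (190/24=7.92) > C (226/33=6.85) > D (132/27=4.89) > E (15/30=0.50)
Fill: take A (22 @ 208) → take 23/24 of B → 182.08; 45/45 used.
1 item(s) taken whole; one partial (take 23/24 of B).

1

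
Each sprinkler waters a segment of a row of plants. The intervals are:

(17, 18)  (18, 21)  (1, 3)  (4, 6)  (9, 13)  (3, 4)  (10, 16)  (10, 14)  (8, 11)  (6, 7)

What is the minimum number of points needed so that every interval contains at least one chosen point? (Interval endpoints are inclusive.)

Sorted: [1,3] [3,4] [4,6] [6,7] [8,11] [9,13] [10,14] [10,16] [17,18] [18,21]
{[1,3],[3,4]} hit by 3; {[4,6],[6,7]} hit by 6; {[8,11],[9,13],[10,14],[10,16]} hit by 11; {[17,18],[18,21]} hit by 18.
Points: 3, 6, 11, 18 (4 total).

4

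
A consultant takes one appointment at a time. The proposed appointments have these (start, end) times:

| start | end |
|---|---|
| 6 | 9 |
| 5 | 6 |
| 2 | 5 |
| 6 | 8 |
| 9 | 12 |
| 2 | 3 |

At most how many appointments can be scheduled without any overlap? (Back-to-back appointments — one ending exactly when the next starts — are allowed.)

4

Greedy by earliest finish: after sorting by end time, pick each interval compatible with the last pick.
Sorted by end: (2,3)  (2,5)  (5,6)  (6,8)  (6,9)  (9,12)
take (2,3); take (5,6); take (6,8); take (9,12).
Selected 4 appointments.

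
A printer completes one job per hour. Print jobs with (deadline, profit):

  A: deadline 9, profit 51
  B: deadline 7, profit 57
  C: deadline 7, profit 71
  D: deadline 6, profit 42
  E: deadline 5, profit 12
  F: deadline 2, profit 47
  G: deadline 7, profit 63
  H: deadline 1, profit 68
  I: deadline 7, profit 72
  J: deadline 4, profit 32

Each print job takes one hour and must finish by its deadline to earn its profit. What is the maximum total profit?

471

Take jobs in profit order; each goes to the latest open slot no later than its deadline.
By profit: I(d7,72), C(d7,71), H(d1,68), G(d7,63), B(d7,57), A(d9,51), F(d2,47), D(d6,42), J(d4,32), E(d5,12)
I→slot 7; C→slot 6; H→slot 1; G→slot 5; B→slot 4; A→slot 9; F→slot 2; D→slot 3; J skipped; E skipped.
Profit = 68 + 47 + 42 + 57 + 63 + 71 + 72 + 51 = 471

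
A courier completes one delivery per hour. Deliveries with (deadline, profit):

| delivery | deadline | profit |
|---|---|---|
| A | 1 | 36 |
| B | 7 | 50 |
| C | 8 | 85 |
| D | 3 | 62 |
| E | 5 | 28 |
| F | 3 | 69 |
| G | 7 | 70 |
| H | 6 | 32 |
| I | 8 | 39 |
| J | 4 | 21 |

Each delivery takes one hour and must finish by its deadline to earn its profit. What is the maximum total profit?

443

Take jobs in profit order; each goes to the latest open slot no later than its deadline.
By profit: C(d8,85), G(d7,70), F(d3,69), D(d3,62), B(d7,50), I(d8,39), A(d1,36), H(d6,32), E(d5,28), J(d4,21)
C→slot 8; G→slot 7; F→slot 3; D→slot 2; B→slot 6; I→slot 5; A→slot 1; H→slot 4; E skipped; J skipped.
Profit = 36 + 62 + 69 + 32 + 39 + 50 + 70 + 85 = 443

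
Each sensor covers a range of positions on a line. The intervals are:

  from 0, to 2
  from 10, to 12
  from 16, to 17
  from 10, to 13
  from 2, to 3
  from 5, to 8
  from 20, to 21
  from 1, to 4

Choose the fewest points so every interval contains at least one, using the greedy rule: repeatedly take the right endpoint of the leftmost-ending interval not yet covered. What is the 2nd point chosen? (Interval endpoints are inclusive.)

Sorted: [0,2] [2,3] [1,4] [5,8] [10,12] [10,13] [16,17] [20,21]
{[0,2],[2,3],[1,4]} hit by 2; {[5,8]} hit by 8; {[10,12],[10,13]} hit by 12; {[16,17]} hit by 17; {[20,21]} hit by 21.
Points: 2, 8, 12, 17, 21 (5 total).

8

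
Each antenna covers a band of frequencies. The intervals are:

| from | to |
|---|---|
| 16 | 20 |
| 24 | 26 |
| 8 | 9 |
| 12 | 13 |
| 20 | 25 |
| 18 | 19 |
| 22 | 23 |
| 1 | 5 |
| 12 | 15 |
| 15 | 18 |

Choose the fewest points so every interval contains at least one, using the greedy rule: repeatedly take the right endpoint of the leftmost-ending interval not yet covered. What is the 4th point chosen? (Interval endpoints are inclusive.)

18

By right end: [1,5]  [8,9]  [12,13]  [12,15]  [15,18]  [18,19]  [16,20]  [22,23]  [20,25]  [24,26]
[1,5] uncovered → point at 5; [8,9] uncovered → point at 9; [12,13] uncovered → point at 13; [15,18] uncovered → point at 18; [22,23] uncovered → point at 23; [24,26] uncovered → point at 26.
Points: 5, 9, 13, 18, 23, 26 (6 total).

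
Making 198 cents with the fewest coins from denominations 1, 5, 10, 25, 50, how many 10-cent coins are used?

198 − 3×50→48 − 1×25→23 − 2×10→3 − 3×1→0
Count of 10: 2

2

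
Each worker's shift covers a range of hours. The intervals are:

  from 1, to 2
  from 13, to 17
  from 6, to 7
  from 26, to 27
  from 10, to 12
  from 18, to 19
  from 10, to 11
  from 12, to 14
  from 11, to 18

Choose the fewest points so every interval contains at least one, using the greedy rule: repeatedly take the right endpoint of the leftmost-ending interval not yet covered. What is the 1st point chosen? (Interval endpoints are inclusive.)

2

Process intervals by earliest right end; each time one isn't hit yet, stab at its right endpoint.
By right end: [1,2]  [6,7]  [10,11]  [10,12]  [12,14]  [13,17]  [11,18]  [18,19]  [26,27]
[1,2] uncovered → point at 2; [6,7] uncovered → point at 7; [10,11] uncovered → point at 11; [12,14] uncovered → point at 14; [18,19] uncovered → point at 19; [26,27] uncovered → point at 27.
Points: 2, 7, 11, 14, 19, 27 (6 total).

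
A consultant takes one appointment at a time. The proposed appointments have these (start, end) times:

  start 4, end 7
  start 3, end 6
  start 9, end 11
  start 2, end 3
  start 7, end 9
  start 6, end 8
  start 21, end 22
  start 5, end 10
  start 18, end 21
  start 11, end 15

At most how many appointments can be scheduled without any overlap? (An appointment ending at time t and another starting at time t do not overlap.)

7

By end time: (2,3), (3,6), (4,7), (6,8), (7,9), (5,10), (9,11), (11,15), (18,21), (21,22).
Pick (2,3); next start ≥ 3 → (3,6); next start ≥ 6 → (6,8); next start ≥ 8 → (9,11); next start ≥ 11 → (11,15); next start ≥ 15 → (18,21); next start ≥ 21 → (21,22).
Selected 7 appointments.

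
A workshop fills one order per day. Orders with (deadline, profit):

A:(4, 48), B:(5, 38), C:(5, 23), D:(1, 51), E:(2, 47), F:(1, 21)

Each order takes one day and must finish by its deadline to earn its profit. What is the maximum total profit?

Take jobs in profit order; each goes to the latest open slot no later than its deadline.
By profit: D(d1,51), A(d4,48), E(d2,47), B(d5,38), C(d5,23), F(d1,21)
D→slot 1; A→slot 4; E→slot 2; B→slot 5; C→slot 3; F skipped.
Profit = 51 + 47 + 23 + 48 + 38 = 207

207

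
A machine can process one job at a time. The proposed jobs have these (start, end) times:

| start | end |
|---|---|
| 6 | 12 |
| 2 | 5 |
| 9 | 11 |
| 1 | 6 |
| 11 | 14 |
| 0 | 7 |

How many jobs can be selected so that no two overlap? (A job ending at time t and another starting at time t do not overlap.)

3

Order by finish time; keep every interval that doesn't clash with the previous kept one.
By end time: (2,5), (1,6), (0,7), (9,11), (6,12), (11,14).
Pick (2,5); next start ≥ 5 → (9,11); next start ≥ 11 → (11,14).
Selected 3 jobs.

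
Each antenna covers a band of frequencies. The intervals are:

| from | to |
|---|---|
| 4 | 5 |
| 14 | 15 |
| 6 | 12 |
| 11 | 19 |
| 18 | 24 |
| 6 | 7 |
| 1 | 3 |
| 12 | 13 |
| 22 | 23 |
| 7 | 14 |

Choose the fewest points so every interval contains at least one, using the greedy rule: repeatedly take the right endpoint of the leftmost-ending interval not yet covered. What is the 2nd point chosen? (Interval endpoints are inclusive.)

5

Sort by right endpoint; whenever an interval is uncovered, place a point at its right end.
By right end: [1,3]  [4,5]  [6,7]  [6,12]  [12,13]  [7,14]  [14,15]  [11,19]  [22,23]  [18,24]
[1,3] uncovered → point at 3; [4,5] uncovered → point at 5; [6,7] uncovered → point at 7; [12,13] uncovered → point at 13; [14,15] uncovered → point at 15; [22,23] uncovered → point at 23.
Points: 3, 5, 7, 13, 15, 23 (6 total).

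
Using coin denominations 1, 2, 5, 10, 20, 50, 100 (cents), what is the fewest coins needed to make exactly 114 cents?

4

114 − 1×100→14 − 1×10→4 − 2×2→0
Total coins = 1 + 1 + 2 = 4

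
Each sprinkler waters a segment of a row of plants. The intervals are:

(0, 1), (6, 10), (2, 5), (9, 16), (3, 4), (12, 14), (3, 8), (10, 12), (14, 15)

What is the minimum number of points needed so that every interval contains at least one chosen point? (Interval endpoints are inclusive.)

Sort by right endpoint; whenever an interval is uncovered, place a point at its right end.
By right end: [0,1]  [3,4]  [2,5]  [3,8]  [6,10]  [10,12]  [12,14]  [14,15]  [9,16]
[0,1] uncovered → point at 1; [3,4] uncovered → point at 4; [6,10] uncovered → point at 10; [12,14] uncovered → point at 14.
Points: 1, 4, 10, 14 (4 total).

4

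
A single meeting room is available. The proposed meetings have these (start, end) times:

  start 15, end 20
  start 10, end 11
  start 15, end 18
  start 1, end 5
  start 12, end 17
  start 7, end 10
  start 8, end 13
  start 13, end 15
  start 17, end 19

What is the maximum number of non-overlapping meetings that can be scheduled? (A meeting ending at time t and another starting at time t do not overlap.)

5

Order by finish time; keep every interval that doesn't clash with the previous kept one.
By end time: (1,5), (7,10), (10,11), (8,13), (13,15), (12,17), (15,18), (17,19), (15,20).
Pick (1,5); next start ≥ 5 → (7,10); next start ≥ 10 → (10,11); next start ≥ 11 → (13,15); next start ≥ 15 → (15,18).
Selected 5 meetings.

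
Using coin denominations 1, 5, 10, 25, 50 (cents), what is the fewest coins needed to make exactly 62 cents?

4

62 = 1×50 + 1×10 + 2×1
Total coins = 1 + 1 + 2 = 4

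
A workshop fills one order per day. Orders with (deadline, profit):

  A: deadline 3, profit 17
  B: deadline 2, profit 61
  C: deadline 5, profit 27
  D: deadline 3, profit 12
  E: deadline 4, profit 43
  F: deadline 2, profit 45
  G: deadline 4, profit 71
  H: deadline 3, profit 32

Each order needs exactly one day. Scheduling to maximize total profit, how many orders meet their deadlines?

5

Take jobs in profit order; each goes to the latest open slot no later than its deadline.
Profit order: G=71 B=61 F=45 E=43 H=32 C=27 A=17 D=12
Assign: G→slot 4, B→slot 2, F→slot 1, E→slot 3, H skipped, C→slot 5, A skipped, D skipped.
Slots: [1:F] [2:B] [3:E] [4:G] [5:C]
5 of 8 scheduled.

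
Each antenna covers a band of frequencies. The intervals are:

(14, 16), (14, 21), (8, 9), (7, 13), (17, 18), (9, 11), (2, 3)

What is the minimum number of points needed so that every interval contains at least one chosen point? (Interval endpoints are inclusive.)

4

Sort by right endpoint; whenever an interval is uncovered, place a point at its right end.
By right end: [2,3]  [8,9]  [9,11]  [7,13]  [14,16]  [17,18]  [14,21]
[2,3] uncovered → point at 3; [8,9] uncovered → point at 9; [14,16] uncovered → point at 16; [17,18] uncovered → point at 18.
Points: 3, 9, 16, 18 (4 total).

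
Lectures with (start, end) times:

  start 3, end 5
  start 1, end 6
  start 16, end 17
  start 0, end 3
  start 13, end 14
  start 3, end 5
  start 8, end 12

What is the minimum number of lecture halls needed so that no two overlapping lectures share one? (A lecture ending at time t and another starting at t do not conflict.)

3

starts: [0, 1, 3, 3, 8, 13, 16]
ends:   [3, 5, 5, 6, 12, 14, 17]
s0→1 s1→2 e3→1 s3→2 s3→3  — peak 3.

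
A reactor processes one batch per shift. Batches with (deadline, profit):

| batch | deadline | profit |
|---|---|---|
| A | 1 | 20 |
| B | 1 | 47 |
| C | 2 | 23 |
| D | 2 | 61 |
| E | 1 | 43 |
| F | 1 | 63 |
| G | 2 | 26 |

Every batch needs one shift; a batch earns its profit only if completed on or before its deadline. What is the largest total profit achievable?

Profit order: F=63 D=61 B=47 E=43 G=26 C=23 A=20
Assign: F→slot 1, D→slot 2, B skipped, E skipped, G skipped, C skipped, A skipped.
Slots: [1:F] [2:D]
Profit = 63 + 61 = 124

124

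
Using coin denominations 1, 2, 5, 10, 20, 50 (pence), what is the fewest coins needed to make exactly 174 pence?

6

Greedy: take as many of the largest coin as possible, then repeat with the remainder.
174 − 3×50→24 − 1×20→4 − 2×2→0
Total coins = 3 + 1 + 2 = 6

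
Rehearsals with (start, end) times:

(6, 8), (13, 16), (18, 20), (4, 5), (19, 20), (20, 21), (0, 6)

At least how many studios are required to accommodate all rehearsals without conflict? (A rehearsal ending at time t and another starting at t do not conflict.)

The answer is the maximum number of intervals overlapping at any instant.
starts: [0, 4, 6, 13, 18, 19, 20]
ends:   [5, 6, 8, 16, 20, 20, 21]
s0→1 s4→2  — peak 2.

2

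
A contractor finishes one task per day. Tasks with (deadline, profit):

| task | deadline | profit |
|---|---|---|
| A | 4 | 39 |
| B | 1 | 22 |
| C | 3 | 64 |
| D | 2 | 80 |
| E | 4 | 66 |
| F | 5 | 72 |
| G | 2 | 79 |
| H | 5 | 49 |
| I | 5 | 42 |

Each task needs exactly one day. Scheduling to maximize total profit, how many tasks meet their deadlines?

5

By profit: D(d2,80), G(d2,79), F(d5,72), E(d4,66), C(d3,64), H(d5,49), I(d5,42), A(d4,39), B(d1,22)
D→slot 2; G→slot 1; F→slot 5; E→slot 4; C→slot 3; H skipped; I skipped; A skipped; B skipped.
5 of 9 scheduled.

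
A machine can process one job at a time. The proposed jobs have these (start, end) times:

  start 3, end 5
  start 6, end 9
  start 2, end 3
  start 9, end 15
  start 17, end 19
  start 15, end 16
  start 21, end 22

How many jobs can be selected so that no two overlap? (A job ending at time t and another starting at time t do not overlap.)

7

Sorted by end: (2,3)  (3,5)  (6,9)  (9,15)  (15,16)  (17,19)  (21,22)
take (2,3); take (3,5); take (6,9); take (9,15); take (15,16); take (17,19); take (21,22).
Selected 7 jobs.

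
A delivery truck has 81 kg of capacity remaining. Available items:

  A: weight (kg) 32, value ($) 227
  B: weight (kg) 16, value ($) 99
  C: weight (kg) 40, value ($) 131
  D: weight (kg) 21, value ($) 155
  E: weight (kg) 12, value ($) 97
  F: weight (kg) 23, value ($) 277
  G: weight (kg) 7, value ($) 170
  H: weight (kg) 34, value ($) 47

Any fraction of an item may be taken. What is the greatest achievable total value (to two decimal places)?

Greedy by value/weight ratio, highest first.
Order: G (170/7=24.29) > F (277/23=12.04) > E (97/12=8.08) > D (155/21=7.38) > A (227/32=7.09) > B (99/16=6.19) > C (131/40=3.27) > H (47/34=1.38)
Fill: take G (7 @ 170) → take F (23 @ 277) → take E (12 @ 97) → take D (21 @ 155) → take 18/32 of A → 127.69; 81/81 used.
Total value = 826.69

826.69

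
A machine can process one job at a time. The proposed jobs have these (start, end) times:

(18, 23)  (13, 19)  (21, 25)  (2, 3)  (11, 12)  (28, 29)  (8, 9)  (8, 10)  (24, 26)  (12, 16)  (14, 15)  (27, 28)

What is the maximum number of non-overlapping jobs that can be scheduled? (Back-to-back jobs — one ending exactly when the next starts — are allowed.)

8

Sort by end time and greedily take each interval whose start is ≥ the last chosen end.
By end time: (2,3), (8,9), (8,10), (11,12), (14,15), (12,16), (13,19), (18,23), (21,25), (24,26), (27,28), (28,29).
Pick (2,3); next start ≥ 3 → (8,9); next start ≥ 9 → (11,12); next start ≥ 12 → (14,15); next start ≥ 15 → (18,23); next start ≥ 23 → (24,26); next start ≥ 26 → (27,28); next start ≥ 28 → (28,29).
Selected 8 jobs.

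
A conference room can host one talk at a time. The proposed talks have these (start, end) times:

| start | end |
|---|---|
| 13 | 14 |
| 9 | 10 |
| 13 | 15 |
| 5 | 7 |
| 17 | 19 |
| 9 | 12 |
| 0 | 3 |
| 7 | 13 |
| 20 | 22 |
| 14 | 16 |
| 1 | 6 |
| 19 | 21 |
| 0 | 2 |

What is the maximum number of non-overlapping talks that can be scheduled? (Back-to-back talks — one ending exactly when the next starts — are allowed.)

7

Order by finish time; keep every interval that doesn't clash with the previous kept one.
Sorted by end: (0,2)  (0,3)  (1,6)  (5,7)  (9,10)  (9,12)  (7,13)  (13,14)  (13,15)  (14,16)  (17,19)  (19,21)  (20,22)
take (0,2); skip (1,6); take (5,7); take (9,10); skip (9,12); skip (7,13); take (13,14); take (14,16); take (17,19); take (19,21).
Selected 7 talks.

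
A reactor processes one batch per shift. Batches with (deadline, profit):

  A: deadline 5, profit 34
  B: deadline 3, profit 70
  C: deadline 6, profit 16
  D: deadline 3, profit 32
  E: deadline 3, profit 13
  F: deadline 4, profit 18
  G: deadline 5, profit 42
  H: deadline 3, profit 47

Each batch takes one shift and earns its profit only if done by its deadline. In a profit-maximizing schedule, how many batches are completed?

Take jobs in profit order; each goes to the latest open slot no later than its deadline.
Profit order: B=70 H=47 G=42 A=34 D=32 F=18 C=16 E=13
Assign: B→slot 3, H→slot 2, G→slot 5, A→slot 4, D→slot 1, F skipped, C→slot 6, E skipped.
Slots: [1:D] [2:H] [3:B] [4:A] [5:G] [6:C]
6 of 8 scheduled.

6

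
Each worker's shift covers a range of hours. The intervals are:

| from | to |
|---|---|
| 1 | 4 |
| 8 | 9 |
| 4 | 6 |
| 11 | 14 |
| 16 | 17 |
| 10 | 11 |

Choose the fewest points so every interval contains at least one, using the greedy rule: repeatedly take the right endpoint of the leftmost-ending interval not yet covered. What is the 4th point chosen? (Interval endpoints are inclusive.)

Process intervals by earliest right end; each time one isn't hit yet, stab at its right endpoint.
Sorted: [1,4] [4,6] [8,9] [10,11] [11,14] [16,17]
{[1,4],[4,6]} hit by 4; {[8,9]} hit by 9; {[10,11],[11,14]} hit by 11; {[16,17]} hit by 17.
Points: 4, 9, 11, 17 (4 total).

17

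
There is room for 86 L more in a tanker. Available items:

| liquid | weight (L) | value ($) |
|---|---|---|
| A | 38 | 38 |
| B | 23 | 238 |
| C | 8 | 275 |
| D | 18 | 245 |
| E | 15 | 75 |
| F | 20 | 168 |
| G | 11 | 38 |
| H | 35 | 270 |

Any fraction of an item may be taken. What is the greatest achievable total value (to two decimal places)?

Greedy by value/weight ratio, highest first.
Ratios (sorted): C 34.38, D 13.61, B 10.35, F 8.40, H 7.71, E 5.00, G 3.45, A 1.00
take C (8 @ 275); take D (18 @ 245); take B (23 @ 238); take F (20 @ 168); take 17/35 of H → 131.14. Capacity used 86/86.
Total value = 1057.14

1057.14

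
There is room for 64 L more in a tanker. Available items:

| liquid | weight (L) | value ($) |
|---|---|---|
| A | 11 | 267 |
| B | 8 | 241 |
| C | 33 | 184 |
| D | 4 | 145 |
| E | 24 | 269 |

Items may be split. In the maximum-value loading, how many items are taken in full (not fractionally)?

4

Order: D (145/4=36.25) > B (241/8=30.12) > A (267/11=24.27) > E (269/24=11.21) > C (184/33=5.58)
Fill: take D (4 @ 145) → take B (8 @ 241) → take A (11 @ 267) → take E (24 @ 269) → take 17/33 of C → 94.79; 64/64 used.
4 item(s) taken whole; one partial (take 17/33 of C).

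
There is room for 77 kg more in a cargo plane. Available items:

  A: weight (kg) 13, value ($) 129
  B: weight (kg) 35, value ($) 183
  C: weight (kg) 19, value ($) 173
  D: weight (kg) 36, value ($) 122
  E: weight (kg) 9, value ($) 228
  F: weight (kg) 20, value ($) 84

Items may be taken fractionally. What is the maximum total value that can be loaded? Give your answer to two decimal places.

717.20

Ratios (sorted): E 25.33, A 9.92, C 9.11, B 5.23, F 4.20, D 3.39
take E (9 @ 228); take A (13 @ 129); take C (19 @ 173); take B (35 @ 183); take 1/20 of F → 4.20. Capacity used 77/77.
Total value = 717.20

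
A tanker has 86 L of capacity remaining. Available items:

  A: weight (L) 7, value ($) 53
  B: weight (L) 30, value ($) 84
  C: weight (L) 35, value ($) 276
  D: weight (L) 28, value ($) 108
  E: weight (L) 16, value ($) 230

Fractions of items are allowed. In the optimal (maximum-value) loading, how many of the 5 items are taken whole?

Order: E (230/16=14.38) > C (276/35=7.89) > A (53/7=7.57) > D (108/28=3.86) > B (84/30=2.80)
Fill: take E (16 @ 230) → take C (35 @ 276) → take A (7 @ 53) → take D (28 @ 108); 86/86 used.
4 item(s) taken whole.

4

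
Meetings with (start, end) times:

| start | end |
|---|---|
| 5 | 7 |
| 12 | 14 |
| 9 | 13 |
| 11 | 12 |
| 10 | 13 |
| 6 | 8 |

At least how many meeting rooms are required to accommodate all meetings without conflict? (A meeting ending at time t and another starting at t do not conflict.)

Events (time:±→running): 5:+→1 6:+→2 7:-→1 8:-→0 9:+→1 10:+→2 11:+→3 … peak 3.

3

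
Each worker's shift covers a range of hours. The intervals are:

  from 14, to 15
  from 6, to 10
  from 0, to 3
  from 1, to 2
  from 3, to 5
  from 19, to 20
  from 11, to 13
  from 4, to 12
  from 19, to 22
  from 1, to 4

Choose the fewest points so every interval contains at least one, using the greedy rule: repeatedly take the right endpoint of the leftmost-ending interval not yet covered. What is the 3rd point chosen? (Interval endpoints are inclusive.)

10

Sort by right endpoint; whenever an interval is uncovered, place a point at its right end.
By right end: [1,2]  [0,3]  [1,4]  [3,5]  [6,10]  [4,12]  [11,13]  [14,15]  [19,20]  [19,22]
[1,2] uncovered → point at 2; [3,5] uncovered → point at 5; [6,10] uncovered → point at 10; [11,13] uncovered → point at 13; [14,15] uncovered → point at 15; [19,20] uncovered → point at 20.
Points: 2, 5, 10, 13, 15, 20 (6 total).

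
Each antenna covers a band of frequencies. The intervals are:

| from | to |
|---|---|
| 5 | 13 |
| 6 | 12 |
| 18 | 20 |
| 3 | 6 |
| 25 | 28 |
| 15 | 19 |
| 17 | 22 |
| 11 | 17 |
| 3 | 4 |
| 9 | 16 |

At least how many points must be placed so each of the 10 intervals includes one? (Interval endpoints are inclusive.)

Sorted: [3,4] [3,6] [6,12] [5,13] [9,16] [11,17] [15,19] [18,20] [17,22] [25,28]
{[3,4],[3,6]} hit by 4; {[6,12],[5,13],[9,16],[11,17]} hit by 12; {[15,19],[18,20],[17,22]} hit by 19; {[25,28]} hit by 28.
Points: 4, 12, 19, 28 (4 total).

4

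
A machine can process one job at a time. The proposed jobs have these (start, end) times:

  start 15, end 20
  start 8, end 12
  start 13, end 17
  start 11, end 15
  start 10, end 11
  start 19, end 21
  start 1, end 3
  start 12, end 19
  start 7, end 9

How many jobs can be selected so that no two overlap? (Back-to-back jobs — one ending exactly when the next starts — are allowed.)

5

Greedy by earliest finish: after sorting by end time, pick each interval compatible with the last pick.
Sorted by end: (1,3)  (7,9)  (10,11)  (8,12)  (11,15)  (13,17)  (12,19)  (15,20)  (19,21)
take (1,3); take (7,9); take (10,11); take (11,15); skip (12,19); take (15,20).
Selected 5 jobs.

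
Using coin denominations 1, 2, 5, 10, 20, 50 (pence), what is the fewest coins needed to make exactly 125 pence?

4

125 − 2×50→25 − 1×20→5 − 1×5→0
Total coins = 2 + 1 + 1 = 4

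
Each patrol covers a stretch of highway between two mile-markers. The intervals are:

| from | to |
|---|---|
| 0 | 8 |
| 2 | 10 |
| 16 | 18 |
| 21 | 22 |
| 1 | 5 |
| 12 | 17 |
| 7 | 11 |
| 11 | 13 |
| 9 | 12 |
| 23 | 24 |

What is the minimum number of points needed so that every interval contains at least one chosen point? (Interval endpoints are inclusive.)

5

Sorted: [1,5] [0,8] [2,10] [7,11] [9,12] [11,13] [12,17] [16,18] [21,22] [23,24]
{[1,5],[0,8],[2,10]} hit by 5; {[7,11],[9,12],[11,13]} hit by 11; {[12,17],[16,18]} hit by 17; {[21,22]} hit by 22; {[23,24]} hit by 24.
Points: 5, 11, 17, 22, 24 (5 total).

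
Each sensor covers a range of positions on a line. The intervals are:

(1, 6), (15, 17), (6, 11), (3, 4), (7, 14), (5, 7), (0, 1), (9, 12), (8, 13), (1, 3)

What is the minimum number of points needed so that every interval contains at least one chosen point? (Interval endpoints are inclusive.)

5

Process intervals by earliest right end; each time one isn't hit yet, stab at its right endpoint.
By right end: [0,1]  [1,3]  [3,4]  [1,6]  [5,7]  [6,11]  [9,12]  [8,13]  [7,14]  [15,17]
[0,1] uncovered → point at 1; [3,4] uncovered → point at 4; [5,7] uncovered → point at 7; [9,12] uncovered → point at 12; [15,17] uncovered → point at 17.
Points: 1, 4, 7, 12, 17 (5 total).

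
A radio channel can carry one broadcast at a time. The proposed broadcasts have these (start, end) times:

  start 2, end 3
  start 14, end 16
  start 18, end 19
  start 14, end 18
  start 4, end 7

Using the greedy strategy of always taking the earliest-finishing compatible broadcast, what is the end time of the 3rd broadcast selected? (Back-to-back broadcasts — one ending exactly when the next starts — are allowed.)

Greedy by earliest finish: after sorting by end time, pick each interval compatible with the last pick.
Sorted by end: (2,3)  (4,7)  (14,16)  (14,18)  (18,19)
take (2,3); take (4,7); take (14,16); take (18,19).
Selected: (2,3) (4,7) (14,16) (18,19)

16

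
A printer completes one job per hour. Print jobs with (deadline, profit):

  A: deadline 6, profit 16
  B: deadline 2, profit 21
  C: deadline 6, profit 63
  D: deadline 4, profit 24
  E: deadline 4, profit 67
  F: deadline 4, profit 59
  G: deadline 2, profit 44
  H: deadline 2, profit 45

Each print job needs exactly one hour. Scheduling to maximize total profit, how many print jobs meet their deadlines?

6

By profit: E(d4,67), C(d6,63), F(d4,59), H(d2,45), G(d2,44), D(d4,24), B(d2,21), A(d6,16)
E→slot 4; C→slot 6; F→slot 3; H→slot 2; G→slot 1; D skipped; B skipped; A→slot 5.
6 of 8 scheduled.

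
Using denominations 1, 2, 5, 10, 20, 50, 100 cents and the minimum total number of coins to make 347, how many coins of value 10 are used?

0

347 = 3×100 + 2×20 + 1×5 + 1×2
Count of 10: 0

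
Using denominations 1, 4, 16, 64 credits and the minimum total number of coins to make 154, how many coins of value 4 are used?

Greedy: take as many of the largest coin as possible, then repeat with the remainder.
154 − 2×64→26 − 1×16→10 − 2×4→2 − 2×1→0
Count of 4: 2

2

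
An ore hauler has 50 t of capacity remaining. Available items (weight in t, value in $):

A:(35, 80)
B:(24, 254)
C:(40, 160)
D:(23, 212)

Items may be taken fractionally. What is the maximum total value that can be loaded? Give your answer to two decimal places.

478.00

Sort by value per unit weight and fill in that order.
Order: B (254/24=10.58) > D (212/23=9.22) > C (160/40=4.00) > A (80/35=2.29)
Fill: take B (24 @ 254) → take D (23 @ 212) → take 3/40 of C → 12.00; 50/50 used.
Total value = 478.00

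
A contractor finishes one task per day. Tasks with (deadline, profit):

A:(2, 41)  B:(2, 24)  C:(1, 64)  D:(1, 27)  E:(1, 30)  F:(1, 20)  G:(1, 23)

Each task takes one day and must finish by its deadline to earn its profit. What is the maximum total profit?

105

Sort by profit descending; place each in the latest free slot ≤ its deadline.
By profit: C(d1,64), A(d2,41), E(d1,30), D(d1,27), B(d2,24), G(d1,23), F(d1,20)
C→slot 1; A→slot 2; E skipped; D skipped; B skipped; G skipped; F skipped.
Profit = 64 + 41 = 105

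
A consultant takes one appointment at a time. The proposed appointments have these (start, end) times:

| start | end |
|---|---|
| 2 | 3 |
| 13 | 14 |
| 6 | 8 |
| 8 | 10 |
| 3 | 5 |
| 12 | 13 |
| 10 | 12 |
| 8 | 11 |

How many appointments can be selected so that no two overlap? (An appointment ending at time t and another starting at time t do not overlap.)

By end time: (2,3), (3,5), (6,8), (8,10), (8,11), (10,12), (12,13), (13,14).
Pick (2,3); next start ≥ 3 → (3,5); next start ≥ 5 → (6,8); next start ≥ 8 → (8,10); next start ≥ 10 → (10,12); next start ≥ 12 → (12,13); next start ≥ 13 → (13,14).
Selected 7 appointments.

7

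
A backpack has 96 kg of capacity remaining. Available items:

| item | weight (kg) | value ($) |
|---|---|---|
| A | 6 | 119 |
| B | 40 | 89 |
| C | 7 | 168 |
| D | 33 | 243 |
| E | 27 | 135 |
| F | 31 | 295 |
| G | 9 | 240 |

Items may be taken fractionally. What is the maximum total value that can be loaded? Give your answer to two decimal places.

1115.00

Sort by value per unit weight and fill in that order.
Order: G (240/9=26.67) > C (168/7=24.00) > A (119/6=19.83) > F (295/31=9.52) > D (243/33=7.36) > E (135/27=5.00) > B (89/40=2.23)
Fill: take G (9 @ 240) → take C (7 @ 168) → take A (6 @ 119) → take F (31 @ 295) → take D (33 @ 243) → take 10/27 of E → 50.00; 96/96 used.
Total value = 1115.00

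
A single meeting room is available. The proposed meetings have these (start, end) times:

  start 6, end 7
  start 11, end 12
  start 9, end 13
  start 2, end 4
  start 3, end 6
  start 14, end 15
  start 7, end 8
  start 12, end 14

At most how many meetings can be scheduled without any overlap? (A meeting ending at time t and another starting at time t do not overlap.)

Sorted by end: (2,4)  (3,6)  (6,7)  (7,8)  (11,12)  (9,13)  (12,14)  (14,15)
take (2,4); take (6,7); take (7,8); take (11,12); skip (9,13); take (12,14); take (14,15).
Selected 6 meetings.

6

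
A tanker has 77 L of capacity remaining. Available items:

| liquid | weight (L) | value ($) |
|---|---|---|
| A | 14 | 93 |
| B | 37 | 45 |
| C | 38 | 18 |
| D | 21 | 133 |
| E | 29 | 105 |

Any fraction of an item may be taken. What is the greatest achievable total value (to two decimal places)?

Sort by value per unit weight and fill in that order.
Order: A (93/14=6.64) > D (133/21=6.33) > E (105/29=3.62) > B (45/37=1.22) > C (18/38=0.47)
Fill: take A (14 @ 93) → take D (21 @ 133) → take E (29 @ 105) → take 13/37 of B → 15.81; 77/77 used.
Total value = 346.81

346.81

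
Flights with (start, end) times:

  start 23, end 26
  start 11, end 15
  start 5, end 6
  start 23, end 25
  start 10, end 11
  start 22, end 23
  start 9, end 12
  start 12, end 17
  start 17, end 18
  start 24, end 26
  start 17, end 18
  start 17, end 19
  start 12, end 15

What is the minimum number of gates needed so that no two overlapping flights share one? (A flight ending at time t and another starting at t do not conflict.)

3

starts: [5, 9, 10, 11, 12, 12, 17, 17, 17, 22, 23, 23, 24]
ends:   [6, 11, 12, 15, 15, 17, 18, 18, 19, 23, 25, 26, 26]
s5→1 e6→0 s9→1 s10→2 e11→1 s11→2 e12→1 s12→2 s12→3  — peak 3.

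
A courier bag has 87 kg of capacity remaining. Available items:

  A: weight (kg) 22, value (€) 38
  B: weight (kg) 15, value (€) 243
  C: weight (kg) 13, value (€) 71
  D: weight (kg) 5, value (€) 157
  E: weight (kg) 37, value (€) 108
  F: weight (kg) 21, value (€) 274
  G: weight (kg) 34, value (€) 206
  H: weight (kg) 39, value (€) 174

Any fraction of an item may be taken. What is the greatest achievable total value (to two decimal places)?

Sort by value per unit weight and fill in that order.
Order: D (157/5=31.40) > B (243/15=16.20) > F (274/21=13.05) > G (206/34=6.06) > C (71/13=5.46) > H (174/39=4.46) > E (108/37=2.92) > A (38/22=1.73)
Fill: take D (5 @ 157) → take B (15 @ 243) → take F (21 @ 274) → take G (34 @ 206) → take 12/13 of C → 65.54; 87/87 used.
Total value = 945.54

945.54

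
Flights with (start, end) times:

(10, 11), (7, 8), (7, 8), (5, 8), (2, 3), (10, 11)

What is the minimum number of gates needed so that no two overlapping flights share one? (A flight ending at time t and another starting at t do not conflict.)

3

starts: [2, 5, 7, 7, 10, 10]
ends:   [3, 8, 8, 8, 11, 11]
s2→1 e3→0 s5→1 s7→2 s7→3  — peak 3.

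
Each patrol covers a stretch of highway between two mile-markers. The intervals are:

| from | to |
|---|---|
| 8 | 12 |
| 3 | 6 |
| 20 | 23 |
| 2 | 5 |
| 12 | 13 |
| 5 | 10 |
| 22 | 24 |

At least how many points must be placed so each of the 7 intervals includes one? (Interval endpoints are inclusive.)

Sorted: [2,5] [3,6] [5,10] [8,12] [12,13] [20,23] [22,24]
{[2,5],[3,6],[5,10]} hit by 5; {[8,12],[12,13]} hit by 12; {[20,23],[22,24]} hit by 23.
Points: 5, 12, 23 (3 total).

3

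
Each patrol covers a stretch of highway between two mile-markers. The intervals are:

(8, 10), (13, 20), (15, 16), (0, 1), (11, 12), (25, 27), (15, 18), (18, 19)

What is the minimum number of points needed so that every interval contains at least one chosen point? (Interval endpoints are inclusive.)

Process intervals by earliest right end; each time one isn't hit yet, stab at its right endpoint.
Sorted: [0,1] [8,10] [11,12] [15,16] [15,18] [18,19] [13,20] [25,27]
{[0,1]} hit by 1; {[8,10]} hit by 10; {[11,12]} hit by 12; {[15,16],[15,18]} hit by 16; {[18,19],[13,20]} hit by 19; {[25,27]} hit by 27.
Points: 1, 10, 12, 16, 19, 27 (6 total).

6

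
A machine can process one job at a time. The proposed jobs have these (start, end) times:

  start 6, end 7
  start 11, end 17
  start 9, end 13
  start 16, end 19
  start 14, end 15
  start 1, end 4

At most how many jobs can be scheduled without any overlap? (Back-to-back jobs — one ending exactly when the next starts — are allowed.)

Sorted by end: (1,4)  (6,7)  (9,13)  (14,15)  (11,17)  (16,19)
take (1,4); take (6,7); take (9,13); take (14,15); take (16,19).
Selected 5 jobs.

5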